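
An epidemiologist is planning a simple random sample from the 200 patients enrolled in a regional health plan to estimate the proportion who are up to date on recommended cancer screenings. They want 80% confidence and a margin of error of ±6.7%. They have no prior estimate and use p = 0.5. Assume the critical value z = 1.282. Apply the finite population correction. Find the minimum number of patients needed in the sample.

64

Unadjusted: n₀ = 1.282² × 0.50 × 0.50 / 0.067² ≈ 91.53, so n₀ = 92.
Finite population correction with N = 200: n = n₀ / (1 + (n₀−1)/N) = 92 / (1 + 91/200) = 92 / 1.4550 ≈ 63.23.
Rounding up, n = 64.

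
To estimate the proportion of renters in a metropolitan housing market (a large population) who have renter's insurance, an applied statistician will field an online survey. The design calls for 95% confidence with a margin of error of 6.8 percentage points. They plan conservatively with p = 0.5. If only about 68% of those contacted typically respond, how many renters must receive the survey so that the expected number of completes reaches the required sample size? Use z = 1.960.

306

Completed interviews needed: n₀ = 1.960² × 0.2500 / 0.068² ≈ 207.70 → 208.
At a 68% response rate, contacts needed = 208 / 0.68 ≈ 305.88 → 306.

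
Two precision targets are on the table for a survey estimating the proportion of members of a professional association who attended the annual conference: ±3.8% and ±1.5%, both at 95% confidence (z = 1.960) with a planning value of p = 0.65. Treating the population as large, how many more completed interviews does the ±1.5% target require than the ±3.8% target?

At ±3.8%: n = 1.960² × 0.2275 / 0.038² ≈ 605.24 → 606.
At ±1.5%: n = 1.960² × 0.2275 / 0.015² ≈ 3884.28 → 3885.
Additional respondents: 3885 − 606 = 3279.

3279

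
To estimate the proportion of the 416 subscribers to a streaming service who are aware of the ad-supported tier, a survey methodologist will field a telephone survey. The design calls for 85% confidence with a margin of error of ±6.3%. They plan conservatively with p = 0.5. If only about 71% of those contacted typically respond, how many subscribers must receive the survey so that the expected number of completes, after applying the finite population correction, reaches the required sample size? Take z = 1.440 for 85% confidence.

Completed interviews needed (unadjusted): n₀ = 1.440² × 0.2500 / 0.063² ≈ 130.61 → 131.
FPC for N = 416: n = 131 / (1 + 130/416) = 131 / 1.3125 ≈ 99.81 → 100.
At a 71% response rate, contacts needed = 100 / 0.71 ≈ 140.85 → 141.

141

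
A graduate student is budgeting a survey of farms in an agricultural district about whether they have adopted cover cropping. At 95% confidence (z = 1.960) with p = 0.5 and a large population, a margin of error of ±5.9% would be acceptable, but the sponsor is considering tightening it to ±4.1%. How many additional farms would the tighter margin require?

At ±5.9%: n = 1.960² × 0.2500 / 0.059² ≈ 275.90 → 276.
At ±4.1%: n = 1.960² × 0.2500 / 0.041² ≈ 571.33 → 572.
Additional respondents: 572 − 276 = 296.

296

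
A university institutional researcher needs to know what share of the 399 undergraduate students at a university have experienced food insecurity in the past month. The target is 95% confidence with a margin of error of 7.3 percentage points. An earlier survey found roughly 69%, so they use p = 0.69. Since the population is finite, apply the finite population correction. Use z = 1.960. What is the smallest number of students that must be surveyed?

112

Unadjusted: n₀ = 1.960² × 0.69 × 0.31 / 0.073² ≈ 154.20, so n₀ = 155.
Finite population correction with N = 399: n = n₀ / (1 + (n₀−1)/N) = 155 / (1 + 154/399) = 155 / 1.3860 ≈ 111.84.
Rounding up, n = 112.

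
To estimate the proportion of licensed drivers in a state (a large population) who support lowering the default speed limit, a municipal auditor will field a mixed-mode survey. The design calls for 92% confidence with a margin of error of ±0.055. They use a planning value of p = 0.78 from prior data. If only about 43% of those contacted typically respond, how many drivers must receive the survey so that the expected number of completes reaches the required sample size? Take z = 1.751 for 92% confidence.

Completed interviews needed: n₀ = 1.751² × 0.1716 / 0.055² ≈ 173.93 → 174.
At a 43% response rate, contacts needed = 174 / 0.43 ≈ 404.65 → 405.

405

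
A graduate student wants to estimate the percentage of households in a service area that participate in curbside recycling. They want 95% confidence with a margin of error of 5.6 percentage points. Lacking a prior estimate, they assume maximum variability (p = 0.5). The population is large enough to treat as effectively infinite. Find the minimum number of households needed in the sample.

For 95% confidence, z = 1.960.
With p = 0.5, p(1−p) = 0.25.
n = z²·p(1−p)/E² = 1.960² × 0.2500 / 0.056² = 3.8416 × 0.2500 / 0.003136 ≈ 306.25.
Rounding up gives n = 307.

307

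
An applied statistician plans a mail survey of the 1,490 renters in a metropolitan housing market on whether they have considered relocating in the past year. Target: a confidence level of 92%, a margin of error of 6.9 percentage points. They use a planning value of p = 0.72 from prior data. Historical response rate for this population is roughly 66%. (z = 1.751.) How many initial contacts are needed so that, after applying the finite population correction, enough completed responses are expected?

182

Completed interviews needed (unadjusted): n₀ = 1.751² × 0.2016 / 0.069² ≈ 129.83 → 130.
FPC for N = 1,490: n = 130 / (1 + 129/1490) = 130 / 1.0866 ≈ 119.64 → 120.
At a 66% response rate, contacts needed = 120 / 0.66 ≈ 181.82 → 182.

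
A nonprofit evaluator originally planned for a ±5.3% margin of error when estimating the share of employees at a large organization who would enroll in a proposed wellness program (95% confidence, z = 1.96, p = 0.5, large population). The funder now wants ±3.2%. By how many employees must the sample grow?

At ±5.3%: n = 1.96² × 0.2500 / 0.053² ≈ 341.90 → 342.
At ±3.2%: n = 1.96² × 0.2500 / 0.032² ≈ 937.89 → 938.
Additional respondents: 938 − 342 = 596.

596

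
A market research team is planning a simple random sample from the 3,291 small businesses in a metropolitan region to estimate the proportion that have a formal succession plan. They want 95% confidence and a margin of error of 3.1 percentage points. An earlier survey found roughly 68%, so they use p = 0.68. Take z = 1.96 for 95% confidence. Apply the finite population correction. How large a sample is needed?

Unadjusted: n₀ = 1.96² × 0.68 × 0.32 / 0.031² ≈ 869.86, so n₀ = 870.
Finite population correction with N = 3,291: n = n₀ / (1 + (n₀−1)/N) = 870 / (1 + 869/3291) = 870 / 1.2641 ≈ 688.26.
Rounding up, n = 689.

689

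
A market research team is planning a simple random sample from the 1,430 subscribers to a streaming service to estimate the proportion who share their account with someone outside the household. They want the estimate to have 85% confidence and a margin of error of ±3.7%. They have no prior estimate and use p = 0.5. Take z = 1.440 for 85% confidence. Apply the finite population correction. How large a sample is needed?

300

Unadjusted: n₀ = 1.440² × 0.50 × 0.50 / 0.037² ≈ 378.67, so n₀ = 379.
Finite population correction with N = 1,430: n = n₀ / (1 + (n₀−1)/N) = 379 / (1 + 378/1430) = 379 / 1.2643 ≈ 299.76.
Rounding up, n = 300.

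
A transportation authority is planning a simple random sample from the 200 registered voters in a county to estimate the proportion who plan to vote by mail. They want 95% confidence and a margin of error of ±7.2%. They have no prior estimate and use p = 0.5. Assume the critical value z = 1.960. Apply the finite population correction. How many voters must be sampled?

Unadjusted: n₀ = 1.960² × 0.50 × 0.50 / 0.072² ≈ 185.26, so n₀ = 186.
Finite population correction with N = 200: n = n₀ / (1 + (n₀−1)/N) = 186 / (1 + 185/200) = 186 / 1.9250 ≈ 96.62.
Rounding up, n = 97.

97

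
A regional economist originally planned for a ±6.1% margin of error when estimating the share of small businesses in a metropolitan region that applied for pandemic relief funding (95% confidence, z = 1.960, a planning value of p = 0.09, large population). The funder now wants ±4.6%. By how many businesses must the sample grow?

64

At ±6.1%: n = 1.960² × 0.0819 / 0.061² ≈ 84.55 → 85.
At ±4.6%: n = 1.960² × 0.0819 / 0.046² ≈ 148.69 → 149.
Additional respondents: 149 − 85 = 64.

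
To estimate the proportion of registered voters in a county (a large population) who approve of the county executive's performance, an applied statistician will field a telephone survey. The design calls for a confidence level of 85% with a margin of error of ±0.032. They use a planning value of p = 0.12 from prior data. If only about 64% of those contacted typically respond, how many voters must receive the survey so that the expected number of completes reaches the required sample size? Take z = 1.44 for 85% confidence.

335

Completed interviews needed: n₀ = 1.44² × 0.1056 / 0.032² ≈ 213.84 → 214.
At a 64% response rate, contacts needed = 214 / 0.64 ≈ 334.38 → 335.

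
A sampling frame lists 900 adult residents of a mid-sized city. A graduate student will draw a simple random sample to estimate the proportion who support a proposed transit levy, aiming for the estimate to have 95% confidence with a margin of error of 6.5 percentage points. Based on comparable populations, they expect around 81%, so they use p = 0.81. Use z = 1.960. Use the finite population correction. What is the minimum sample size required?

Unadjusted: n₀ = 1.960² × 0.81 × 0.19 / 0.065² ≈ 139.93, so n₀ = 140.
Finite population correction with N = 900: n = n₀ / (1 + (n₀−1)/N) = 140 / (1 + 139/900) = 140 / 1.1544 ≈ 121.27.
Rounding up, n = 122.

122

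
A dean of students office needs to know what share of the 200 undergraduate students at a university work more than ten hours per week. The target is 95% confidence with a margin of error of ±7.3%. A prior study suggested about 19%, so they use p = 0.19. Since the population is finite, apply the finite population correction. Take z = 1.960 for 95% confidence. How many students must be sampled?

Unadjusted: n₀ = 1.960² × 0.19 × 0.81 / 0.073² ≈ 110.94, so n₀ = 111.
Finite population correction with N = 200: n = n₀ / (1 + (n₀−1)/N) = 111 / (1 + 110/200) = 111 / 1.5500 ≈ 71.61.
Rounding up, n = 72.

72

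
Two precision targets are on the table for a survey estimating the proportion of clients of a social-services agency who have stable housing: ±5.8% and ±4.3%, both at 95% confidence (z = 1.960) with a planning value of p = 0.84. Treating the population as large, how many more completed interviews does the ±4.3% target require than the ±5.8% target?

126

At ±5.8%: n = 1.960² × 0.1344 / 0.058² ≈ 153.48 → 154.
At ±4.3%: n = 1.960² × 0.1344 / 0.043² ≈ 279.24 → 280.
Additional respondents: 280 − 154 = 126.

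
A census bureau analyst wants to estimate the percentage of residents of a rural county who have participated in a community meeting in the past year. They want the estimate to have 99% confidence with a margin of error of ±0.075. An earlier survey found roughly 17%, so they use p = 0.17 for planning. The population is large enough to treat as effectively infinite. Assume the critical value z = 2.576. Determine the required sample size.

With p = 0.17, p(1−p) = 0.1411.
n = z²·p(1−p)/E² = 2.576² × 0.1411 / 0.075² = 6.6358 × 0.1411 / 0.005625 ≈ 166.45.
Rounding up gives n = 167.

167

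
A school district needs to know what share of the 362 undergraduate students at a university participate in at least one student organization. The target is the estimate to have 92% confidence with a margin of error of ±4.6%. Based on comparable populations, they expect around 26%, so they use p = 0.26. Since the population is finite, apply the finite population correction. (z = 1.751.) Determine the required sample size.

Unadjusted: n₀ = 1.751² × 0.26 × 0.74 / 0.046² ≈ 278.78, so n₀ = 279.
Finite population correction with N = 362: n = n₀ / (1 + (n₀−1)/N) = 279 / (1 + 278/362) = 279 / 1.7680 ≈ 157.81.
Rounding up, n = 158.

158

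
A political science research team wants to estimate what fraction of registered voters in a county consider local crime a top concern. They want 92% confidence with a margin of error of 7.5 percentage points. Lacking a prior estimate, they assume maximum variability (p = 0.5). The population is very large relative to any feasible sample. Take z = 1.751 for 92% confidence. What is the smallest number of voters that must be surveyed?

137

With p = 0.5, p(1−p) = 0.25.
n = z²·p(1−p)/E² = 1.751² × 0.2500 / 0.075² = 3.0660 × 0.2500 / 0.005625 ≈ 136.27.
Rounding up gives n = 137.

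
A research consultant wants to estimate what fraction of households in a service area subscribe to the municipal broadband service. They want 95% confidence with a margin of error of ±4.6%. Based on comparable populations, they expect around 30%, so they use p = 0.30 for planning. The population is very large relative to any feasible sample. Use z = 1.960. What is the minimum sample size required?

382

With p = 0.30, p(1−p) = 0.2100.
n = z²·p(1−p)/E² = 1.960² × 0.2100 / 0.046² = 3.8416 × 0.2100 / 0.002116 ≈ 381.26.
Rounding up gives n = 382.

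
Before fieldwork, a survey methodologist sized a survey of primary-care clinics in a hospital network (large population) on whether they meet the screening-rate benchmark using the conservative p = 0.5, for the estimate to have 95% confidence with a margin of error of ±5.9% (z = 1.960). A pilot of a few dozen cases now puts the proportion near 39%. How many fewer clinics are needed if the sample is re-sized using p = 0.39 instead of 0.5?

Conservative (p = 0.5): n = 1.960² × 0.25 / 0.059² ≈ 275.90 → 276.
Using p = 0.39: p(1−p) = 0.2379, so n = 1.960² × 0.2379 / 0.059² ≈ 262.54 → 263.
Reduction: 276 − 263 = 13.

13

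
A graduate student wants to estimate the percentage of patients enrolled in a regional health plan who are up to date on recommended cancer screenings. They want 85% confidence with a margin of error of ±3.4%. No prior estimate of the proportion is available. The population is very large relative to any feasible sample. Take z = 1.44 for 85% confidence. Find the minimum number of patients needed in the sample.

With no prior estimate, use p = 0.5, giving p(1−p) = 0.25.
n = z²·p(1−p)/E² = 1.44² × 0.2500 / 0.034² = 2.0736 × 0.2500 / 0.001156 ≈ 448.44.
Rounding up gives n = 449.

449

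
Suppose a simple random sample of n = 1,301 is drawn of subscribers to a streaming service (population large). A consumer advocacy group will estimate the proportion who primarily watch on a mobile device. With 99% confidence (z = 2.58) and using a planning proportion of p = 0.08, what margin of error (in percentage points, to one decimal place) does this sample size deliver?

1.9

SE(p̂) = √[p(1−p)/n] = √[0.0736/1301] = 0.00752.
E = z × SE = 2.58 × 0.00752 = 0.01941, or 1.9 percentage points.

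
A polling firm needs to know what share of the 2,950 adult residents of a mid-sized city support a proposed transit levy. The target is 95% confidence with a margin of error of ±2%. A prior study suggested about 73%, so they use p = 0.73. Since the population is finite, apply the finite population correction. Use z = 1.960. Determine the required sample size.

Unadjusted: n₀ = 1.960² × 0.73 × 0.27 / 0.020² ≈ 1892.95, so n₀ = 1893.
Finite population correction with N = 2,950: n = n₀ / (1 + (n₀−1)/N) = 1893 / (1 + 1892/2950) = 1893 / 1.6414 ≈ 1153.31.
Rounding up, n = 1154.

1154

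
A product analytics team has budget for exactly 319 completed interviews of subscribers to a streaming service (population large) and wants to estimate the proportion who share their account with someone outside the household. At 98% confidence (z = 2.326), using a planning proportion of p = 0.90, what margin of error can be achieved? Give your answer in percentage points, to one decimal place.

3.9

SE(p̂) = √[p(1−p)/n] = √[0.0900/319] = 0.01680.
E = z × SE = 2.326 × 0.01680 = 0.03907, or 3.9 percentage points.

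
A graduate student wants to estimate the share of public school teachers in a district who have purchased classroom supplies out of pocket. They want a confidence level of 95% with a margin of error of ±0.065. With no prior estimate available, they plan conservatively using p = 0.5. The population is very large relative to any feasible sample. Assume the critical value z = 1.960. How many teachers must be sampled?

228

With p = 0.5, p(1−p) = 0.25.
n = z²·p(1−p)/E² = 1.960² × 0.2500 / 0.065² = 3.8416 × 0.2500 / 0.004225 ≈ 227.31.
Rounding up gives n = 228.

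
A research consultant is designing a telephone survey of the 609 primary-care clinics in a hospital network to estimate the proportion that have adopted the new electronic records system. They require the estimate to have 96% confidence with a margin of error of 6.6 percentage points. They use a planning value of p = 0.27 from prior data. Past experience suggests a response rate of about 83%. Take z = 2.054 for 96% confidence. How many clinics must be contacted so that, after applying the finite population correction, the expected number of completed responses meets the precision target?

176

Completed interviews needed (unadjusted): n₀ = 2.054² × 0.1971 / 0.066² ≈ 190.90 → 191.
FPC for N = 609: n = 191 / (1 + 190/609) = 191 / 1.3120 ≈ 145.58 → 146.
At an 83% response rate, contacts needed = 146 / 0.83 ≈ 175.90 → 176.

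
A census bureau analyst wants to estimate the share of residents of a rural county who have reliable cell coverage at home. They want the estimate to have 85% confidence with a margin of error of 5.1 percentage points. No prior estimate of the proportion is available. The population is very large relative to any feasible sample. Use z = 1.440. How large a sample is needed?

With no prior estimate, use p = 0.5, giving p(1−p) = 0.25.
n = z²·p(1−p)/E² = 1.440² × 0.2500 / 0.051² = 2.0736 × 0.2500 / 0.002601 ≈ 199.31.
Rounding up gives n = 200.

200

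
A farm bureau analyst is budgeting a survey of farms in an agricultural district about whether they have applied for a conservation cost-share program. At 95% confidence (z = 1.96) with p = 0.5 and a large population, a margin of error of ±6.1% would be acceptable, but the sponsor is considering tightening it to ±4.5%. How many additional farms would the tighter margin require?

At ±6.1%: n = 1.96² × 0.2500 / 0.061² ≈ 258.10 → 259.
At ±4.5%: n = 1.96² × 0.2500 / 0.045² ≈ 474.27 → 475.
Additional respondents: 475 − 259 = 216.

216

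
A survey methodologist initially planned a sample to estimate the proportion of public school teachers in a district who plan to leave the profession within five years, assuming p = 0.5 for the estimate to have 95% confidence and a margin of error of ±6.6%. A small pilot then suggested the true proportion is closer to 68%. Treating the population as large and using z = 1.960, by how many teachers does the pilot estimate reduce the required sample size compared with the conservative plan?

29

Conservative (p = 0.5): n = 1.960² × 0.25 / 0.066² ≈ 220.48 → 221.
Using p = 0.68: p(1−p) = 0.2176, so n = 1.960² × 0.2176 / 0.066² ≈ 191.90 → 192.
Reduction: 221 − 192 = 29.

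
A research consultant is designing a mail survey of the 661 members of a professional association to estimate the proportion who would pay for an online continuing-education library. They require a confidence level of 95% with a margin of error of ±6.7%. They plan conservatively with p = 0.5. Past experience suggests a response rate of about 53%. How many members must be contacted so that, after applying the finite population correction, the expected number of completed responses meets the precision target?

306

For 95% confidence, z = 1.960.
Completed interviews needed (unadjusted): n₀ = 1.960² × 0.2500 / 0.067² ≈ 213.95 → 214.
FPC for N = 661: n = 214 / (1 + 213/661) = 214 / 1.3222 ≈ 161.85 → 162.
At a 53% response rate, contacts needed = 162 / 0.53 ≈ 305.66 → 306.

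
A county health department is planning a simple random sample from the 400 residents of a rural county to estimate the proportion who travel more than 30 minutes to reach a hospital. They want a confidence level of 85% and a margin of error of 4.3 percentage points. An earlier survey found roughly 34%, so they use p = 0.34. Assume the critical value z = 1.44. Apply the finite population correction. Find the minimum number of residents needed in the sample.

Unadjusted: n₀ = 1.44² × 0.34 × 0.66 / 0.043² ≈ 251.66, so n₀ = 252.
Finite population correction with N = 400: n = n₀ / (1 + (n₀−1)/N) = 252 / (1 + 251/400) = 252 / 1.6275 ≈ 154.84.
Rounding up, n = 155.

155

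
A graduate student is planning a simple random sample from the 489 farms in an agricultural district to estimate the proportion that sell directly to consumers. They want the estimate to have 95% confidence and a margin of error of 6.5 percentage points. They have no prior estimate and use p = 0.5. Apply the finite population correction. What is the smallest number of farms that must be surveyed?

For 95% confidence, z = 1.960.
Unadjusted: n₀ = 1.960² × 0.50 × 0.50 / 0.065² ≈ 227.31, so n₀ = 228.
Finite population correction with N = 489: n = n₀ / (1 + (n₀−1)/N) = 228 / (1 + 227/489) = 228 / 1.4642 ≈ 155.72.
Rounding up, n = 156.

156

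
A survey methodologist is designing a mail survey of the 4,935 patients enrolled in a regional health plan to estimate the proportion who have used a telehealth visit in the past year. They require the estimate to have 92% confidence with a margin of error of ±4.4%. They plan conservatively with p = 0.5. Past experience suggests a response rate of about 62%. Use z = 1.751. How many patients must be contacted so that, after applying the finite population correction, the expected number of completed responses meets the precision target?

592

Completed interviews needed (unadjusted): n₀ = 1.751² × 0.2500 / 0.044² ≈ 395.92 → 396.
FPC for N = 4,935: n = 396 / (1 + 395/4935) = 396 / 1.0800 ≈ 366.65 → 367.
At a 62% response rate, contacts needed = 367 / 0.62 ≈ 591.94 → 592.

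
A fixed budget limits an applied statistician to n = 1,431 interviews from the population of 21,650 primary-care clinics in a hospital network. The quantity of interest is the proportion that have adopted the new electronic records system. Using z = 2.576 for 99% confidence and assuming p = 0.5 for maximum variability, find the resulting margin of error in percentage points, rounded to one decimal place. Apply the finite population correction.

Finite-population factor: (N−n)/(N−1) = (21650−1431)/(21650−1) = 0.9339.
SE(p̂) = √[p(1−p)/n · (N−n)/(N−1)] = √[0.2500/1431 × 0.9339] = 0.01277.
E = z × SE = 2.576 × 0.01277 = 0.03290 ≈ 3.3 percentage points.

3.3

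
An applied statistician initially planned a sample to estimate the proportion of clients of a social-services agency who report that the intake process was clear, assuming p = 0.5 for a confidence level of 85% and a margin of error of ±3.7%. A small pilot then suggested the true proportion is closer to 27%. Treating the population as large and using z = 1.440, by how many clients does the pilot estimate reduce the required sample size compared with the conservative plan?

Conservative (p = 0.5): n = 1.440² × 0.25 / 0.037² ≈ 378.67 → 379.
Using p = 0.27: p(1−p) = 0.1971, so n = 1.440² × 0.1971 / 0.037² ≈ 298.54 → 299.
Reduction: 379 − 299 = 80.

80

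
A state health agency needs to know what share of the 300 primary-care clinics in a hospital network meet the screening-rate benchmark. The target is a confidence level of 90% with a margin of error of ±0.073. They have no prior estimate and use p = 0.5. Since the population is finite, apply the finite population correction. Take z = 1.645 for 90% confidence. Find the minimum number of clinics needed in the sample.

90

Unadjusted: n₀ = 1.645² × 0.50 × 0.50 / 0.073² ≈ 126.95, so n₀ = 127.
Finite population correction with N = 300: n = n₀ / (1 + (n₀−1)/N) = 127 / (1 + 126/300) = 127 / 1.4200 ≈ 89.44.
Rounding up, n = 90.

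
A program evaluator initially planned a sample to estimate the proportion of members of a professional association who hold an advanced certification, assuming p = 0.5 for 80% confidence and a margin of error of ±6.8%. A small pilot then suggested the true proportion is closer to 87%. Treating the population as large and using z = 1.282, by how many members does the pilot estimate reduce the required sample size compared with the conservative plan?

48

Conservative (p = 0.5): n = 1.282² × 0.25 / 0.068² ≈ 88.86 → 89.
Using p = 0.87: p(1−p) = 0.1131, so n = 1.282² × 0.1131 / 0.068² ≈ 40.20 → 41.
Reduction: 89 − 41 = 48.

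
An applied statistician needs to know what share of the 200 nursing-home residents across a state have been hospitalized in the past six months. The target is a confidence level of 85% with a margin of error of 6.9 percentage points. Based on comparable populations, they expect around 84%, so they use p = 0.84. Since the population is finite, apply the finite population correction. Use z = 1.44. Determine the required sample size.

Unadjusted: n₀ = 1.44² × 0.84 × 0.16 / 0.069² ≈ 58.54, so n₀ = 59.
Finite population correction with N = 200: n = n₀ / (1 + (n₀−1)/N) = 59 / (1 + 58/200) = 59 / 1.2900 ≈ 45.74.
Rounding up, n = 46.

46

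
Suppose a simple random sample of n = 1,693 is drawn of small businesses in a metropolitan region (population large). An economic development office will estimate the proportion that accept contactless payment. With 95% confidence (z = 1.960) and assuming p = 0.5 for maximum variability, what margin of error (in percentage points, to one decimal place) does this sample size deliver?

SE(p̂) = √[p(1−p)/n] = √[0.2500/1693] = 0.01215.
E = z × SE = 1.960 × 0.01215 = 0.02382, or 2.4 percentage points.

2.4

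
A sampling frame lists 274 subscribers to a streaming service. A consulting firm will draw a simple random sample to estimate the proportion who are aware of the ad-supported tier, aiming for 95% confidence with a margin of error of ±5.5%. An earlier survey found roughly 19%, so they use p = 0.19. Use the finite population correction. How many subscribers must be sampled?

For 95% confidence, z = 1.96.
Unadjusted: n₀ = 1.96² × 0.19 × 0.81 / 0.055² ≈ 195.45, so n₀ = 196.
Finite population correction with N = 274: n = n₀ / (1 + (n₀−1)/N) = 196 / (1 + 195/274) = 196 / 1.7117 ≈ 114.51.
Rounding up, n = 115.

115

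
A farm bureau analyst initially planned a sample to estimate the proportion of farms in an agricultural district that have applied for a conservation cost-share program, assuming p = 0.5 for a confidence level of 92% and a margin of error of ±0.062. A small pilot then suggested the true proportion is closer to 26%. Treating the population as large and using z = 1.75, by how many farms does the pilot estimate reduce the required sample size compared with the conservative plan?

Conservative (p = 0.5): n = 1.75² × 0.25 / 0.062² ≈ 199.17 → 200.
Using p = 0.26: p(1−p) = 0.1924, so n = 1.75² × 0.1924 / 0.062² ≈ 153.28 → 154.
Reduction: 200 − 154 = 46.

46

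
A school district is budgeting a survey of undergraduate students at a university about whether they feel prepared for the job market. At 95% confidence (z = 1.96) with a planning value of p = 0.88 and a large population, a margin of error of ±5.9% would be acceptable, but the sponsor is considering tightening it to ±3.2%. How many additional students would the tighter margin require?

280

At ±5.9%: n = 1.96² × 0.1056 / 0.059² ≈ 116.54 → 117.
At ±3.2%: n = 1.96² × 0.1056 / 0.032² ≈ 396.16 → 397.
Additional respondents: 397 − 117 = 280.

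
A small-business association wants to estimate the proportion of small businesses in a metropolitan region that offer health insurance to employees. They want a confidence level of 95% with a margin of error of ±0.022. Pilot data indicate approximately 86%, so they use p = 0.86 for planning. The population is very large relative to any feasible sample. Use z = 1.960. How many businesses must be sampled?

With p = 0.86, p(1−p) = 0.1204.
n = z²·p(1−p)/E² = 1.960² × 0.1204 / 0.022² = 3.8416 × 0.1204 / 0.000484 ≈ 955.64.
Rounding up gives n = 956.

956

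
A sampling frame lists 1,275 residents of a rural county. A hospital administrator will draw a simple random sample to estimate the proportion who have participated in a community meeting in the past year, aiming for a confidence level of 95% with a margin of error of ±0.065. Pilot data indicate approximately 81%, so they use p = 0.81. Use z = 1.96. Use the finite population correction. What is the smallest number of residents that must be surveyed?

Unadjusted: n₀ = 1.96² × 0.81 × 0.19 / 0.065² ≈ 139.93, so n₀ = 140.
Finite population correction with N = 1,275: n = n₀ / (1 + (n₀−1)/N) = 140 / (1 + 139/1275) = 140 / 1.1090 ≈ 126.24.
Rounding up, n = 127.

127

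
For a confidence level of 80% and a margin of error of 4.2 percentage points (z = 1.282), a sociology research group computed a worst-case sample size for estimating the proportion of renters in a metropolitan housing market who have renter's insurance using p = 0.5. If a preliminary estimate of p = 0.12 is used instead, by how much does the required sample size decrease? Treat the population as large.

Conservative (p = 0.5): n = 1.282² × 0.25 / 0.042² ≈ 232.93 → 233.
Using p = 0.12: p(1−p) = 0.1056, so n = 1.282² × 0.1056 / 0.042² ≈ 98.39 → 99.
Reduction: 233 − 99 = 134.

134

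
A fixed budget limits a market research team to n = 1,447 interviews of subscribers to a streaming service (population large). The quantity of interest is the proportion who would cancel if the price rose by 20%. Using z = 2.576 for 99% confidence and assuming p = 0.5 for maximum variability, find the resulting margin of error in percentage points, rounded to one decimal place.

3.4

SE(p̂) = √[p(1−p)/n] = √[0.2500/1447] = 0.01314.
E = z × SE = 2.576 × 0.01314 = 0.03386, or 3.4 percentage points.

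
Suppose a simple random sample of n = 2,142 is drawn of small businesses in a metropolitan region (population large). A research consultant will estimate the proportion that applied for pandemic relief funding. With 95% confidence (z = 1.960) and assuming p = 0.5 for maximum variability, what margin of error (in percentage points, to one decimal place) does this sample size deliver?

SE(p̂) = √[p(1−p)/n] = √[0.2500/2142] = 0.01080.
E = z × SE = 1.960 × 0.01080 = 0.02117, or 2.1 percentage points.

2.1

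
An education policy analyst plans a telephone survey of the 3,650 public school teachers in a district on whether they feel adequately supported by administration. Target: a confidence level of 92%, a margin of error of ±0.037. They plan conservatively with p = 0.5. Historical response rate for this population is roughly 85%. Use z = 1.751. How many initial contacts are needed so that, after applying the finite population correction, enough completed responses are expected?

572

Completed interviews needed (unadjusted): n₀ = 1.751² × 0.2500 / 0.037² ≈ 559.90 → 560.
FPC for N = 3,650: n = 560 / (1 + 559/3650) = 560 / 1.1532 ≈ 485.63 → 486.
At an 85% response rate, contacts needed = 486 / 0.85 ≈ 571.76 → 572.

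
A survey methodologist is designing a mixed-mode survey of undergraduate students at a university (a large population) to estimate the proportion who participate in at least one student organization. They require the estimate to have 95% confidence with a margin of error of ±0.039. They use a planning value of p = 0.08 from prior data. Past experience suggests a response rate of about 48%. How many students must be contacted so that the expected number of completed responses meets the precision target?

For 95% confidence, z = 1.96.
Completed interviews needed: n₀ = 1.96² × 0.0736 / 0.039² ≈ 185.89 → 186.
At a 48% response rate, contacts needed = 186 / 0.48 ≈ 387.50 → 388.

388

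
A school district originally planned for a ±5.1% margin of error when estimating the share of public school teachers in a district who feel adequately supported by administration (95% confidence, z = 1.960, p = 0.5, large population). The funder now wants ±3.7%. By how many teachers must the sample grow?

332

At ±5.1%: n = 1.960² × 0.2500 / 0.051² ≈ 369.24 → 370.
At ±3.7%: n = 1.960² × 0.2500 / 0.037² ≈ 701.53 → 702.
Additional respondents: 702 − 370 = 332.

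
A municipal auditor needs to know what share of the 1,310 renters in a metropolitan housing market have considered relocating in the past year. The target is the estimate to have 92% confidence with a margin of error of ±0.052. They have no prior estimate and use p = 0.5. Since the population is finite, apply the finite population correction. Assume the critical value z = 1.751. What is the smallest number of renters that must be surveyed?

Unadjusted: n₀ = 1.751² × 0.50 × 0.50 / 0.052² ≈ 283.47, so n₀ = 284.
Finite population correction with N = 1,310: n = n₀ / (1 + (n₀−1)/N) = 284 / (1 + 283/1310) = 284 / 1.2160 ≈ 233.55.
Rounding up, n = 234.

234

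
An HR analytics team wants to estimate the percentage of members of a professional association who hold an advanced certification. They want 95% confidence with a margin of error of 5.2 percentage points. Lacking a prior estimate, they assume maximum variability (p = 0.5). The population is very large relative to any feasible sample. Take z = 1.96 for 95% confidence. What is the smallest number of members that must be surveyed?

With p = 0.5, p(1−p) = 0.25.
n = z²·p(1−p)/E² = 1.96² × 0.2500 / 0.052² = 3.8416 × 0.2500 / 0.002704 ≈ 355.18.
Rounding up gives n = 356.

356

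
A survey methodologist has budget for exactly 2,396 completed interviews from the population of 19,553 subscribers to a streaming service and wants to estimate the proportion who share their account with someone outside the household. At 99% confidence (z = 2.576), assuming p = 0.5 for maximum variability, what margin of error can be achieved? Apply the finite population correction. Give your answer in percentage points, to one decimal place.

2.5

Finite-population factor: (N−n)/(N−1) = (19553−2396)/(19553−1) = 0.8775.
SE(p̂) = √[p(1−p)/n · (N−n)/(N−1)] = √[0.2500/2396 × 0.8775] = 0.00957.
E = z × SE = 2.576 × 0.00957 = 0.02465 ≈ 2.5 percentage points.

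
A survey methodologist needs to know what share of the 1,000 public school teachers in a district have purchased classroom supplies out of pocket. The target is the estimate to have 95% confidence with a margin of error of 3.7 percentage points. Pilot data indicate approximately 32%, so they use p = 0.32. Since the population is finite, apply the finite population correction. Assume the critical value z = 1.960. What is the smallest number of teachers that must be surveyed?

Unadjusted: n₀ = 1.960² × 0.32 × 0.68 / 0.037² ≈ 610.62, so n₀ = 611.
Finite population correction with N = 1,000: n = n₀ / (1 + (n₀−1)/N) = 611 / (1 + 610/1000) = 611 / 1.6100 ≈ 379.50.
Rounding up, n = 380.

380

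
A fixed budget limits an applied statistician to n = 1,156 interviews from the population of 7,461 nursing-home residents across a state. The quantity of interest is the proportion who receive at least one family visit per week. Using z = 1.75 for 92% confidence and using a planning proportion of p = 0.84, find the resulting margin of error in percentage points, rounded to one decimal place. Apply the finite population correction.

Finite-population factor: (N−n)/(N−1) = (7461−1156)/(7461−1) = 0.8452.
SE(p̂) = √[p(1−p)/n · (N−n)/(N−1)] = √[0.1344/1156 × 0.8452] = 0.00991.
E = z × SE = 1.75 × 0.00991 = 0.01735 ≈ 1.7 percentage points.

1.7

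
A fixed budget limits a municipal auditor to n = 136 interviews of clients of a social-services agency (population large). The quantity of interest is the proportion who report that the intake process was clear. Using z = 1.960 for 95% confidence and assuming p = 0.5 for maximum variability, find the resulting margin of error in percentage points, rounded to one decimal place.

SE(p̂) = √[p(1−p)/n] = √[0.2500/136] = 0.04287.
E = z × SE = 1.960 × 0.04287 = 0.08403, or 8.4 percentage points.

8.4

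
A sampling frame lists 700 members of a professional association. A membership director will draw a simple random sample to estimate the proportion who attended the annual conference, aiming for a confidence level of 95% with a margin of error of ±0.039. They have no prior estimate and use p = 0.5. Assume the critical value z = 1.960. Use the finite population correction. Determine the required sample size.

333

Unadjusted: n₀ = 1.960² × 0.50 × 0.50 / 0.039² ≈ 631.43, so n₀ = 632.
Finite population correction with N = 700: n = n₀ / (1 + (n₀−1)/N) = 632 / (1 + 631/700) = 632 / 1.9014 ≈ 332.38.
Rounding up, n = 333.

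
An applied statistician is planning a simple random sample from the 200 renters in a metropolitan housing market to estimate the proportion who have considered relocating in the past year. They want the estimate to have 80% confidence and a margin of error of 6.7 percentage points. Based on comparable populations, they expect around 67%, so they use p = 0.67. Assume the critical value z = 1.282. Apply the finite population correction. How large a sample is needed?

58

Unadjusted: n₀ = 1.282² × 0.67 × 0.33 / 0.067² ≈ 80.95, so n₀ = 81.
Finite population correction with N = 200: n = n₀ / (1 + (n₀−1)/N) = 81 / (1 + 80/200) = 81 / 1.4000 ≈ 57.86.
Rounding up, n = 58.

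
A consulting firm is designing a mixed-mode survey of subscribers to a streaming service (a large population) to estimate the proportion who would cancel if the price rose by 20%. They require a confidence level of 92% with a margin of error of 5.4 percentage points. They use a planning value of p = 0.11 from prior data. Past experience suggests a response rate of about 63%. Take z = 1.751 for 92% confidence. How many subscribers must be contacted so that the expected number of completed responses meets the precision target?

Completed interviews needed: n₀ = 1.751² × 0.0979 / 0.054² ≈ 102.94 → 103.
At a 63% response rate, contacts needed = 103 / 0.63 ≈ 163.49 → 164.

164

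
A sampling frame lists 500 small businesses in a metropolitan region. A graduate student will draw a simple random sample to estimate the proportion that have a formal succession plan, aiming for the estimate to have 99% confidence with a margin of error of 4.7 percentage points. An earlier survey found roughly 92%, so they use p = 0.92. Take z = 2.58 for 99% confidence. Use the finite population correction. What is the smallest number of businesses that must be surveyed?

Unadjusted: n₀ = 2.58² × 0.92 × 0.08 / 0.047² ≈ 221.78, so n₀ = 222.
Finite population correction with N = 500: n = n₀ / (1 + (n₀−1)/N) = 222 / (1 + 221/500) = 222 / 1.4420 ≈ 153.95.
Rounding up, n = 154.

154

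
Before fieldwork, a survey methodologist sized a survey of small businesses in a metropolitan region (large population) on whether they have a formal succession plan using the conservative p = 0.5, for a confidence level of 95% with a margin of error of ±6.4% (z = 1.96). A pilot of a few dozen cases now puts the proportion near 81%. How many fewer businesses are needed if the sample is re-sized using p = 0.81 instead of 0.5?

Conservative (p = 0.5): n = 1.96² × 0.25 / 0.064² ≈ 234.47 → 235.
Using p = 0.81: p(1−p) = 0.1539, so n = 1.96² × 0.1539 / 0.064² ≈ 144.34 → 145.
Reduction: 235 − 145 = 90.

90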